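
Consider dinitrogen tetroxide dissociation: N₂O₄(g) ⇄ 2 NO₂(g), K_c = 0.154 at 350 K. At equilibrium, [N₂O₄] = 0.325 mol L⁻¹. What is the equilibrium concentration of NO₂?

[NO₂] = 0.224 mol L⁻¹

At equilibrium, K_c = [NO₂]² / [N₂O₄] = 0.154.
([NO₂])² / (0.325) = 0.154
[NO₂]² = 0.0501 ⇒ [NO₂] = 0.224 mol L⁻¹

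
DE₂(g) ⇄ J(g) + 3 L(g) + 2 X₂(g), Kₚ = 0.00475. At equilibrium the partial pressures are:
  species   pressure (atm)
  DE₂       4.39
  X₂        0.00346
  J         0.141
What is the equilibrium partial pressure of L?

P(L) = 23.1 atm

At equilibrium, Kₚ = P(J)·P(L)³·P(X₂)² / P(DE₂) = 0.00475.
(0.141)·(P(L))³·(0.00346)² / (4.39) = 0.00475
P(L)³ = 12400 ⇒ P(L) = 23.1 atm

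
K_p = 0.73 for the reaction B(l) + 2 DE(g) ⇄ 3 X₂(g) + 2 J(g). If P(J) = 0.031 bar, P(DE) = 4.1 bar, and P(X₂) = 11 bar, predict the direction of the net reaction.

to the right

(B is a pure liquid — omitted from Q_p.)
Q_p = P(X₂)³·P(J)² / P(DE)² = (11)³·(0.031)² / (4.1)² = 0.076
Q_p = 0.076 < K_p = 0.73, so the forward reaction proceeds.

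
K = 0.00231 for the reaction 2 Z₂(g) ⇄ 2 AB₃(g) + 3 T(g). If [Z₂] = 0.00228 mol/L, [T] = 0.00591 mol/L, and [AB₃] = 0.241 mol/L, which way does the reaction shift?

neither direction; the system is at equilibrium

Q = [AB₃]²·[T]³ / [Z₂]² = (0.241)²·(0.00591)³ / (0.00228)² = 0.00231
Q = 0.00231 = K, so the system is already at equilibrium.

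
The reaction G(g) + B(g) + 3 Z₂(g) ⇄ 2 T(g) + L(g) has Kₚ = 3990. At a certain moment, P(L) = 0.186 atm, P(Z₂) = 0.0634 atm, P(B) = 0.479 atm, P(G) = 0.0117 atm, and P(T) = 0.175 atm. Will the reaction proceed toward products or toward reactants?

no net change (already at equilibrium)

Qₚ = P(T)²·P(L) / (P(G)·P(B)·P(Z₂)³) = (0.175)²·(0.186) / ((0.0117)·(0.479)·(0.0634)³) = 3990
Qₚ = 3990 = Kₚ, so the system is already at equilibrium.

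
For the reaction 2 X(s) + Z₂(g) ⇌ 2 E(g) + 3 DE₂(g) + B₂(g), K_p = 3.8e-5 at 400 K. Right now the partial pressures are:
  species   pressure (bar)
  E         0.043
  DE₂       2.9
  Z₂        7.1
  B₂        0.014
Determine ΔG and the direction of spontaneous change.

(X is a pure solid — omitted from Q_p.)
Q_p = P(E)²·P(DE₂)³·P(B₂) / P(Z₂) = (0.043)²·(2.9)³·(0.014) / (7.1) = 8.89e-5
ΔG = RT ln(Q_p/K_p) = (8.314 J mol⁻¹ K⁻¹)(400 K) × ln(8.89e-5/3.8e-5)
   = (3.326 kJ/mol)(0.8499) = 2.83 kJ/mol
ΔG > 0, so the forward reaction is non-spontaneous (proceeds in reverse).

ΔG = 2.83 kJ/mol; the forward reaction is non-spontaneous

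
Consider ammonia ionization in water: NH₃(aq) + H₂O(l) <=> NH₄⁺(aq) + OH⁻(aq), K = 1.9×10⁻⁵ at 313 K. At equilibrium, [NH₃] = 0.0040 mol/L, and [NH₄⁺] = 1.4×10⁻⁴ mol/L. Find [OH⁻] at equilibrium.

[OH⁻] = 5.4×10⁻⁴ mol/L

(H₂O is a pure liquid — omitted from K.)
At equilibrium, K = [NH₄⁺]·[OH⁻] / [NH₃] = 1.9×10⁻⁵.
(1.4×10⁻⁴)·([OH⁻]) / (0.0040) = 1.9×10⁻⁵
[OH⁻] = 5.43×10⁻⁴ = 5.4×10⁻⁴ mol/L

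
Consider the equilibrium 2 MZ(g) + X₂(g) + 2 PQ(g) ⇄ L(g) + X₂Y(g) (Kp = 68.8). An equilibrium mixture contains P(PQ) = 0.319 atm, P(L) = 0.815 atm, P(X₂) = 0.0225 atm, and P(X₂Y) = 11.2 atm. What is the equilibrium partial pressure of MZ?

At equilibrium, Kp = P(L)·P(X₂Y) / (P(MZ)²·P(X₂)·P(PQ)²) = 68.8.
(0.815)·(11.2) / ((P(MZ))²·(0.0225)·(0.319)²) = 68.8
P(MZ)² = 57.9 ⇒ P(MZ) = 7.61 atm

P(MZ) = 7.61 atm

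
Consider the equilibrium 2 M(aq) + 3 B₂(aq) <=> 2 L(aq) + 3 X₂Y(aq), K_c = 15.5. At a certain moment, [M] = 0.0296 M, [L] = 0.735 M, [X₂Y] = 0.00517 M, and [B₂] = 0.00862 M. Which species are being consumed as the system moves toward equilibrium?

Q_c = [L]²·[X₂Y]³ / ([M]²·[B₂]³) = (0.735)²·(0.00517)³ / ((0.0296)²·(0.00862)³) = 133
Q_c = 133 > K_c = 15.5: net reverse reaction.

L, X₂Y (products)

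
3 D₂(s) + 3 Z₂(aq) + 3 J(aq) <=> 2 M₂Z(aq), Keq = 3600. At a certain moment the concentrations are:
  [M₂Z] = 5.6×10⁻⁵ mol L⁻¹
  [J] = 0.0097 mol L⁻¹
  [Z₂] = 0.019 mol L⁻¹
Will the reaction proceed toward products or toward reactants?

(D₂ is a pure solid — omitted from Q.)
Q = [M₂Z]² / ([Z₂]³·[J]³) = (5.6×10⁻⁵)² / ((0.019)³·(0.0097)³) = 500
Q = 500 < Keq = 3600, so the forward reaction proceeds.

in the forward direction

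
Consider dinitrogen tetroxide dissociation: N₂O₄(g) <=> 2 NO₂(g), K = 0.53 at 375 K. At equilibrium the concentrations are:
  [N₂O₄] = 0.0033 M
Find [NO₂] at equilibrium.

[NO₂] = 0.042 M

At equilibrium, K = [NO₂]² / [N₂O₄] = 0.53.
([NO₂])² / (0.0033) = 0.53
[NO₂]² = 0.00175 ⇒ [NO₂] = 0.042 M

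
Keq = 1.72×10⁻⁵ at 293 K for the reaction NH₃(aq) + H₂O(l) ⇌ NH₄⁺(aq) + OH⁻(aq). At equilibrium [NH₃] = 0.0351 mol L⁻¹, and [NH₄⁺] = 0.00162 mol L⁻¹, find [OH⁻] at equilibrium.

[OH⁻] = 3.73×10⁻⁴ mol L⁻¹

(H₂O is a pure liquid — omitted from Keq.)
At equilibrium, Keq = [NH₄⁺]·[OH⁻] / [NH₃] = 1.72×10⁻⁵.
(0.00162)·([OH⁻]) / (0.0351) = 1.72×10⁻⁵
[OH⁻] = 3.73×10⁻⁴ mol L⁻¹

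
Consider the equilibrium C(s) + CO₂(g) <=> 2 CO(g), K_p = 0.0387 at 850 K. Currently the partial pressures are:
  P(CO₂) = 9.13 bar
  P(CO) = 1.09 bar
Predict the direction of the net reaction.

(C is a pure solid — omitted from Q_p.)
Q_p = P(CO)² / P(CO₂) = (1.09)² / (9.13) = 0.130
Q_p = 0.130 > K_p = 0.0387, so the reverse reaction proceeds.

reverse (toward reactants)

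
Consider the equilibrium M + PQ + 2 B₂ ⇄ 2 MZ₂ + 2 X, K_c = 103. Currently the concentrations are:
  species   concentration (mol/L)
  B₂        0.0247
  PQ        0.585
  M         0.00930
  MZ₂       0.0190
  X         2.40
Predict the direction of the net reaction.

Q_c = [MZ₂]²·[X]² / ([M]·[PQ]·[B₂]²) = (0.0190)²·(2.40)² / ((0.00930)·(0.585)·(0.0247)²) = 626
Q_c = 626 > K_c = 103, so the reverse reaction proceeds.

to the left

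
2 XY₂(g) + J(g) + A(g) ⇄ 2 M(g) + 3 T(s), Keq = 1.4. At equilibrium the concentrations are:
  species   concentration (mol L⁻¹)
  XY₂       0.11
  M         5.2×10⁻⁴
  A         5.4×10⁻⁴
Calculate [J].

[J] = 0.030 mol L⁻¹

(T is a pure solid — omitted from Keq.)
At equilibrium, Keq = [M]² / ([XY₂]²·[J]·[A]) = 1.4.
(5.2×10⁻⁴)² / ((0.11)²·([J])·(5.4×10⁻⁴)) = 1.4
[J] = 0.0296 = 0.030 mol L⁻¹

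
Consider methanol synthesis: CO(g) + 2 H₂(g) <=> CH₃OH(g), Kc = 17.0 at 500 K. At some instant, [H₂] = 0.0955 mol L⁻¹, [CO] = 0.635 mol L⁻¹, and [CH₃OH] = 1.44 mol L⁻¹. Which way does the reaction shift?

to the left

Qc = [CH₃OH] / ([CO]·[H₂]²) = (1.44) / ((0.635)·(0.0955)²) = 249
Qc = 249 > Kc = 17.0, so the reverse reaction proceeds.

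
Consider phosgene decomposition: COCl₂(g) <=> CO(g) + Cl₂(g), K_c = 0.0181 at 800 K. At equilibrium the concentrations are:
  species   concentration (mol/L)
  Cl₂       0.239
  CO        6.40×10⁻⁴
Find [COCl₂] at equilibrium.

[COCl₂] = 0.00845 mol/L

At equilibrium, K_c = [CO]·[Cl₂] / [COCl₂] = 0.0181.
(6.40×10⁻⁴)·(0.239) / ([COCl₂]) = 0.0181
[COCl₂] = 0.00845 mol/L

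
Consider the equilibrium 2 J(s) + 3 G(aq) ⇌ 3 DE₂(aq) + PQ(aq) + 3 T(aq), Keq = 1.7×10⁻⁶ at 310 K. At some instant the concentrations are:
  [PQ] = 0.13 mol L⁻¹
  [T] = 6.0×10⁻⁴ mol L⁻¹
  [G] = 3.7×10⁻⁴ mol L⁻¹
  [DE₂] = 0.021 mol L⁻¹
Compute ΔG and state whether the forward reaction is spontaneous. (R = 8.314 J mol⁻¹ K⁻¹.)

(J is a pure solid — omitted from Q.)
Q = [DE₂]³·[PQ]·[T]³ / [G]³ = (0.021)³·(0.13)·(6.0×10⁻⁴)³ / (3.7×10⁻⁴)³ = 5.13×10⁻⁶
ΔG = RT ln(Q/Keq) = (8.314 J mol⁻¹ K⁻¹)(310 K) × ln(5.13×10⁻⁶/1.7×10⁻⁶)
   = (2.577 kJ/mol)(1.104) = 2.85 kJ/mol
ΔG > 0, so the forward reaction is non-spontaneous (proceeds in reverse).

ΔG = 2.85 kJ/mol; the forward reaction is non-spontaneous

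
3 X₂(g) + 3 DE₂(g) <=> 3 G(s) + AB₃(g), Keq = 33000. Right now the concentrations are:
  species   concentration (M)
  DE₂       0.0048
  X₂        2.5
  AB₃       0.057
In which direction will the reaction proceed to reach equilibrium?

(G is a pure solid — omitted from Q.)
Q = [AB₃] / ([X₂]³·[DE₂]³) = (0.057) / ((2.5)³·(0.0048)³) = 33000
Q = 33000 = Keq, so the system is already at equilibrium.

neither direction; the system is at equilibrium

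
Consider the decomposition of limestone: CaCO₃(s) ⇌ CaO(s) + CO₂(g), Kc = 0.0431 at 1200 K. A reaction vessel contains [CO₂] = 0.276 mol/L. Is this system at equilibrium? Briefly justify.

no; Q > K, reaction proceeds in reverse

(CaCO₃, CaO are pure solids — omitted from Qc.)
Qc = [CO₂] = 0.276
Qc = 0.276 > Kc = 0.0431: net reverse reaction.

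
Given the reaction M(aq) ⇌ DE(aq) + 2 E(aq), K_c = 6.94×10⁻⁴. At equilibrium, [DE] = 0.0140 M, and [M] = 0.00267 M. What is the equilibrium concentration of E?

[E] = 0.0115 M

At equilibrium, K_c = [DE]·[E]² / [M] = 6.94×10⁻⁴.
(0.0140)·([E])² / (0.00267) = 6.94×10⁻⁴
[E]² = 1.32×10⁻⁴ ⇒ [E] = 0.0115 M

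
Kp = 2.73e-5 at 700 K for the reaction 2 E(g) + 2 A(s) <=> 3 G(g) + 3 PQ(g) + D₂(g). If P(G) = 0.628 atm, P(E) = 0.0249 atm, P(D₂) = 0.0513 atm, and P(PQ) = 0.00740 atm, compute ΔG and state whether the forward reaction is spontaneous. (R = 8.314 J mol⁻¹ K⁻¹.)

(A is a pure solid — omitted from Qp.)
Qp = P(G)³·P(PQ)³·P(D₂) / P(E)² = (0.628)³·(0.00740)³·(0.0513) / (0.0249)² = 8.30e-6
ΔG = RT ln(Qp/Kp) = (8.314 J mol⁻¹ K⁻¹)(700 K) × ln(8.30e-6/2.73e-5)
   = (5.820 kJ/mol)(-1.191) = -6.93 kJ/mol
ΔG < 0, so the forward reaction is spontaneous (proceeds forward).

ΔG = -6.93 kJ/mol; the forward reaction is spontaneous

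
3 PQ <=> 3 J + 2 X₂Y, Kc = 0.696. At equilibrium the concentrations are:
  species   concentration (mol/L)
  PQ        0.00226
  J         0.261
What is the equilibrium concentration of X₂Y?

At equilibrium, Kc = [J]³·[X₂Y]² / [PQ]³ = 0.696.
(0.261)³·([X₂Y])² / (0.00226)³ = 0.696
[X₂Y]² = 4.52×10⁻⁷ ⇒ [X₂Y] = 6.72×10⁻⁴ mol/L

[X₂Y] = 6.72×10⁻⁴ mol/L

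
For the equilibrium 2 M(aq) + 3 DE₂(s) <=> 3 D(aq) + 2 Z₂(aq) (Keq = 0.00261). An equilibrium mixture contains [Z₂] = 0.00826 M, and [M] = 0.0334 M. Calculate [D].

[D] = 0.349 M

(DE₂ is a pure solid — omitted from Keq.)
At equilibrium, Keq = [D]³·[Z₂]² / [M]² = 0.00261.
([D])³·(0.00826)² / (0.0334)² = 0.00261
[D]³ = 0.0427 ⇒ [D] = 0.349 M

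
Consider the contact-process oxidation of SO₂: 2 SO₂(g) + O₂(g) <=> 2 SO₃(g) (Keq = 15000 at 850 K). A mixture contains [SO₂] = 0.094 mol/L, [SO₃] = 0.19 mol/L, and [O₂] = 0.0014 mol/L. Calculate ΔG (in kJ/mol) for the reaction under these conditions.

Q = [SO₃]² / ([SO₂]²·[O₂]) = (0.19)² / ((0.094)²·(0.0014)) = 2920
ΔG = RT ln(Q/Keq) = (8.314 J mol⁻¹ K⁻¹)(850 K) × ln(2920/15000)
   = (7.067 kJ/mol)(-1.636) = -11.6 kJ/mol
ΔG < 0, so the forward reaction is spontaneous (proceeds forward).

ΔG = -11.6 kJ/mol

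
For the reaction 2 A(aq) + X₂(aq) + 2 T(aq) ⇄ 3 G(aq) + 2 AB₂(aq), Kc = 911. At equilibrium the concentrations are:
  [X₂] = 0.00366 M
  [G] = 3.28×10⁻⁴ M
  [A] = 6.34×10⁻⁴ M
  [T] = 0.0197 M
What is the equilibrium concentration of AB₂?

At equilibrium, Kc = [G]³·[AB₂]² / ([A]²·[X₂]·[T]²) = 911.
(3.28×10⁻⁴)³·([AB₂])² / ((6.34×10⁻⁴)²·(0.00366)·(0.0197)²) = 911
[AB₂]² = 14.7 ⇒ [AB₂] = 3.84 M

[AB₂] = 3.84 M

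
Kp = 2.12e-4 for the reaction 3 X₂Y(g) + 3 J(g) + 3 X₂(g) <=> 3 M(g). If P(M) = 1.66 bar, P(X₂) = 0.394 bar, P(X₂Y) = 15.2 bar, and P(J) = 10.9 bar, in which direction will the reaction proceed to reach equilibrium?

Qp = P(M)³ / (P(X₂Y)³·P(J)³·P(X₂)³) = (1.66)³ / ((15.2)³·(10.9)³·(0.394)³) = 1.64e-5
Qp = 1.64e-5 < Kp = 2.12e-4, so the forward reaction proceeds.

toward products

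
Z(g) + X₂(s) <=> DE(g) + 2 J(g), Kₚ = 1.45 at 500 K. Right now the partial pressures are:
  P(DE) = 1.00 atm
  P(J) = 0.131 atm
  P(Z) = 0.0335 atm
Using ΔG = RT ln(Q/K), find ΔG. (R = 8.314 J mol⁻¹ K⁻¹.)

ΔG = -4.33 kJ/mol

(X₂ is a pure solid — omitted from Qₚ.)
Qₚ = P(DE)·P(J)² / P(Z) = (1.00)·(0.131)² / (0.0335) = 0.512
ΔG = RT ln(Qₚ/Kₚ) = (8.314 J mol⁻¹ K⁻¹)(500 K) × ln(0.512/1.45)
   = (4.157 kJ/mol)(-1.041) = -4.33 kJ/mol
ΔG < 0, so the forward reaction is spontaneous (proceeds forward).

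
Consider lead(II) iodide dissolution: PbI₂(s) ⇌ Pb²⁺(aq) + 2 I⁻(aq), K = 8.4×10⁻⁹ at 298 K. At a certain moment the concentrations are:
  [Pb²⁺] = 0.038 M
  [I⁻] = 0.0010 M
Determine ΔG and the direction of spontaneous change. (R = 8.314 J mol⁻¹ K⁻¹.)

(PbI₂ is a pure solid — omitted from Q.)
Q = [Pb²⁺]·[I⁻]² = (0.038)·(0.0010)² = 3.80×10⁻⁸
ΔG = RT ln(Q/K) = (8.314 J mol⁻¹ K⁻¹)(298 K) × ln(3.80×10⁻⁸/8.4×10⁻⁹)
   = (2.478 kJ/mol)(1.509) = 3.74 kJ/mol
ΔG > 0, so the forward reaction is non-spontaneous (proceeds in reverse).

ΔG = 3.74 kJ/mol; the forward reaction is non-spontaneous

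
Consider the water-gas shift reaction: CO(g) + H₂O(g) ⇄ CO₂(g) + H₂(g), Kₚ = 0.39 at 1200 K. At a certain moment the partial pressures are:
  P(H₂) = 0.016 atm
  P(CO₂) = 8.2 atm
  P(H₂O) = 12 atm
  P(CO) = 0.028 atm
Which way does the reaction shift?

neither direction; the system is at equilibrium

Qₚ = P(CO₂)·P(H₂) / (P(CO)·P(H₂O)) = (8.2)·(0.016) / ((0.028)·(12)) = 0.39
Qₚ = 0.39 = Kₚ, so the system is already at equilibrium.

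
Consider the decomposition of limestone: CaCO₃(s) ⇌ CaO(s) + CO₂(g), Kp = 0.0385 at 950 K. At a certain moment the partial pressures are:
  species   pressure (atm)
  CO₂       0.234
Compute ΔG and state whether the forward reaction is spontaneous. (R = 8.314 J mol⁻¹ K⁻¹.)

ΔG = 14.3 kJ/mol; the forward reaction is non-spontaneous

(CaCO₃, CaO are pure solids — omitted from Qp.)
Qp = P(CO₂) = 0.234
ΔG = RT ln(Qp/Kp) = (8.314 J mol⁻¹ K⁻¹)(950 K) × ln(0.234/0.0385)
   = (7.898 kJ/mol)(1.805) = 14.3 kJ/mol
ΔG > 0, so the forward reaction is non-spontaneous (proceeds in reverse).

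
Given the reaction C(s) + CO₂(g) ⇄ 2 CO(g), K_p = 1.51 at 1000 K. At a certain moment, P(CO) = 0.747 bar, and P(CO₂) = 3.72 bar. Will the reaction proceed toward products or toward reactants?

toward products

(C is a pure solid — omitted from Q_p.)
Q_p = P(CO)² / P(CO₂) = (0.747)² / (3.72) = 0.150
Q_p = 0.150 < K_p = 1.51, so the forward reaction proceeds.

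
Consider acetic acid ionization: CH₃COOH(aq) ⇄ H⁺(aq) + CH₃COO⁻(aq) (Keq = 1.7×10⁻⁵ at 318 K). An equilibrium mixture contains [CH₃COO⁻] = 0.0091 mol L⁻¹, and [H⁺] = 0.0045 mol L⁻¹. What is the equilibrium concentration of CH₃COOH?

[CH₃COOH] = 2.4 mol L⁻¹

At equilibrium, Keq = [H⁺]·[CH₃COO⁻] / [CH₃COOH] = 1.7×10⁻⁵.
(0.0045)·(0.0091) / ([CH₃COOH]) = 1.7×10⁻⁵
[CH₃COOH] = 2.41 = 2.4 mol L⁻¹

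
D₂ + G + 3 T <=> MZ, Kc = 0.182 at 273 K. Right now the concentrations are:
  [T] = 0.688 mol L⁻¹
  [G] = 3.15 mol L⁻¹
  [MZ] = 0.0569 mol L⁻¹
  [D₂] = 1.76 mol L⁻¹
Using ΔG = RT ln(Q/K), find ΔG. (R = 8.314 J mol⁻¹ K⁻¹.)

ΔG = -3.98 kJ/mol

Qc = [MZ] / ([D₂]·[G]·[T]³) = (0.0569) / ((1.76)·(3.15)·(0.688)³) = 0.0315
ΔG = RT ln(Qc/Kc) = (8.314 J mol⁻¹ K⁻¹)(273 K) × ln(0.0315/0.182)
   = (2.270 kJ/mol)(-1.754) = -3.98 kJ/mol
ΔG < 0, so the forward reaction is spontaneous (proceeds forward).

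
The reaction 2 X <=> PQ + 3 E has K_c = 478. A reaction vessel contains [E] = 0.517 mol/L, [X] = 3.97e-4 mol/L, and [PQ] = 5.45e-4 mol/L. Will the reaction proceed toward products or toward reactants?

Q_c = [PQ]·[E]³ / [X]² = (5.45e-4)·(0.517)³ / (3.97e-4)² = 478
Q_c = 478 = K_c, so the system is already at equilibrium.

neither direction; the system is at equilibrium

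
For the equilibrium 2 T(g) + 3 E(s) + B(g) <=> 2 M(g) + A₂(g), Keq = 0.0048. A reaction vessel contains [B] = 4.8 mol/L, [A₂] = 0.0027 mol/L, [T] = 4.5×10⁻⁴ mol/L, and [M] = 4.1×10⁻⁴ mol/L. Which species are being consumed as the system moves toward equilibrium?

(E is a pure solid — omitted from Q.)
Q = [M]²·[A₂] / ([T]²·[B]) = (4.1×10⁻⁴)²·(0.0027) / ((4.5×10⁻⁴)²·(4.8)) = 4.7×10⁻⁴
Q = 4.7×10⁻⁴ < Keq = 0.0048: net forward reaction.

T, E, B (reactants)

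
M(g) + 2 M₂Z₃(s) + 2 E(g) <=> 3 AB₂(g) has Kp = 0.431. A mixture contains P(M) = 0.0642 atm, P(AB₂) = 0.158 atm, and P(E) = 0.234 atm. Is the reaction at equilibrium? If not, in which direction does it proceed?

in the reverse direction

(M₂Z₃ is a pure solid — omitted from Qp.)
Qp = P(AB₂)³ / (P(M)·P(E)²) = (0.158)³ / ((0.0642)·(0.234)²) = 1.12
Qp = 1.12 > Kp = 0.431, so the reverse reaction proceeds.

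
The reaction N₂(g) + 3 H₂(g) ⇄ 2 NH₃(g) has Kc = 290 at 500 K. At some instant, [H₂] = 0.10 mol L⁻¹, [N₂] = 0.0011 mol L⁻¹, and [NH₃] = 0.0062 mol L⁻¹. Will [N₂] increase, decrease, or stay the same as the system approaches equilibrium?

decrease

Qc = [NH₃]² / ([N₂]·[H₂]³) = (0.0062)² / ((0.0011)·(0.10)³) = 35
Qc = 35 < Kc = 290: net forward reaction.
N₂ is a reactant, so it decreases.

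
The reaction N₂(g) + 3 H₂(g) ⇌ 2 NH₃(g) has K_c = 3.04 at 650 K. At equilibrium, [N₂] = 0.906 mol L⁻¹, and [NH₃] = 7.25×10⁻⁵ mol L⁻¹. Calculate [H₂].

At equilibrium, K_c = [NH₃]² / ([N₂]·[H₂]³) = 3.04.
(7.25×10⁻⁵)² / ((0.906)·([H₂])³) = 3.04
[H₂]³ = 1.91×10⁻⁹ ⇒ [H₂] = 0.00124 mol L⁻¹

[H₂] = 0.00124 mol L⁻¹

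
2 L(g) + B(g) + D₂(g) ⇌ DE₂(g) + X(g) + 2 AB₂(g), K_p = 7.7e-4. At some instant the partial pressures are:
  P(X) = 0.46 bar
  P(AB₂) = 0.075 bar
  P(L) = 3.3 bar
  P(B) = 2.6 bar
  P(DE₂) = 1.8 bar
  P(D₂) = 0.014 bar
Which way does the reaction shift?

reverse (toward reactants)

Q_p = P(DE₂)·P(X)·P(AB₂)² / (P(L)²·P(B)·P(D₂)) = (1.8)·(0.46)·(0.075)² / ((3.3)²·(2.6)·(0.014)) = 0.012
Q_p = 0.012 > K_p = 7.7e-4, so the reverse reaction proceeds.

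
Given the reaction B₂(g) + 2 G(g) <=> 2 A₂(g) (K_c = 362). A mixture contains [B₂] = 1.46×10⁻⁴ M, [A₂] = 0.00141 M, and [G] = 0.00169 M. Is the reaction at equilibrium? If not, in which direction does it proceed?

Q_c = [A₂]² / ([B₂]·[G]²) = (0.00141)² / ((1.46×10⁻⁴)·(0.00169)²) = 4770
Q_c = 4770 > K_c = 362, so the reverse reaction proceeds.

in the reverse direction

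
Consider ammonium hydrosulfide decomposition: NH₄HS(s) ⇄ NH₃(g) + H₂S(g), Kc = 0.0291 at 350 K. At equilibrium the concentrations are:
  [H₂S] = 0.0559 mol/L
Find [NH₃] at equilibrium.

[NH₃] = 0.521 mol/L

(NH₄HS is a pure solid — omitted from Kc.)
At equilibrium, Kc = [NH₃]·[H₂S] = 0.0291.
([NH₃])·(0.0559) = 0.0291
[NH₃] = 0.521 mol/L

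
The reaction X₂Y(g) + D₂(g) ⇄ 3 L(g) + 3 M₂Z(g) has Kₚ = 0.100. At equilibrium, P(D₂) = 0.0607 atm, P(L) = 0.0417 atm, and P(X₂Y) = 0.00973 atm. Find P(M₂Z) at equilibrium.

At equilibrium, Kₚ = P(L)³·P(M₂Z)³ / (P(X₂Y)·P(D₂)) = 0.100.
(0.0417)³·(P(M₂Z))³ / ((0.00973)·(0.0607)) = 0.100
P(M₂Z)³ = 0.815 ⇒ P(M₂Z) = 0.934 atm

P(M₂Z) = 0.934 atm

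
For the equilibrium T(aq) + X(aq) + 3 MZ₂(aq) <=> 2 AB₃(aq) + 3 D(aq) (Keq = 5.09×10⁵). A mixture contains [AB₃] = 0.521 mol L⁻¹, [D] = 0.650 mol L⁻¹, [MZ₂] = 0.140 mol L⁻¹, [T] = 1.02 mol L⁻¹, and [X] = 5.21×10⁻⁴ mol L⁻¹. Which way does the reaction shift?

toward products

Q = [AB₃]²·[D]³ / ([T]·[X]·[MZ₂]³) = (0.521)²·(0.650)³ / ((1.02)·(5.21×10⁻⁴)·(0.140)³) = 51100
Q = 51100 < Keq = 5.09×10⁵, so the forward reaction proceeds.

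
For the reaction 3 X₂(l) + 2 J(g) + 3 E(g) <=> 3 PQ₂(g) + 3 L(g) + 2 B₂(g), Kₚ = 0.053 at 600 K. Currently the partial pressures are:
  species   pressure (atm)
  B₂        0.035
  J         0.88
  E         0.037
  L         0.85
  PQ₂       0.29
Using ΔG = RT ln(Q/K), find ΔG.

(X₂ is a pure liquid — omitted from Qₚ.)
Qₚ = P(PQ₂)³·P(L)³·P(B₂)² / (P(J)²·P(E)³) = (0.29)³·(0.85)³·(0.035)² / ((0.88)²·(0.037)³) = 0.468
ΔG = RT ln(Qₚ/Kₚ) = (8.314 J mol⁻¹ K⁻¹)(600 K) × ln(0.468/0.053)
   = (4.988 kJ/mol)(2.178) = 10.9 kJ/mol
ΔG > 0, so the forward reaction is non-spontaneous (proceeds in reverse).

ΔG = 10.9 kJ/mol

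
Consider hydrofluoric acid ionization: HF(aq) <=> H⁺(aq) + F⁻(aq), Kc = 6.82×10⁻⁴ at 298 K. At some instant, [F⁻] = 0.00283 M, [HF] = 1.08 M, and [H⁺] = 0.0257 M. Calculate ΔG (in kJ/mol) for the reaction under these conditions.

ΔG = -5.74 kJ/mol

Qc = [H⁺]·[F⁻] / [HF] = (0.0257)·(0.00283) / (1.08) = 6.73×10⁻⁵
ΔG = RT ln(Qc/Kc) = (8.314 J mol⁻¹ K⁻¹)(298 K) × ln(6.73×10⁻⁵/6.82×10⁻⁴)
   = (2.478 kJ/mol)(-2.316) = -5.74 kJ/mol
ΔG < 0, so the forward reaction is spontaneous (proceeds forward).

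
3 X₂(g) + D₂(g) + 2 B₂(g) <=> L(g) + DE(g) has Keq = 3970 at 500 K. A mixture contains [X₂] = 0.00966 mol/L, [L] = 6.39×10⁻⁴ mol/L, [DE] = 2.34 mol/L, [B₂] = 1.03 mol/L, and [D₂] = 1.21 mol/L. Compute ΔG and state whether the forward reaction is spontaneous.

ΔG = -4.67 kJ/mol; the forward reaction is spontaneous

Q = [L]·[DE] / ([X₂]³·[D₂]·[B₂]²) = (6.39×10⁻⁴)·(2.34) / ((0.00966)³·(1.21)·(1.03)²) = 1290
ΔG = RT ln(Q/Keq) = (8.314 J mol⁻¹ K⁻¹)(500 K) × ln(1290/3970)
   = (4.157 kJ/mol)(-1.124) = -4.67 kJ/mol
ΔG < 0, so the forward reaction is spontaneous (proceeds forward).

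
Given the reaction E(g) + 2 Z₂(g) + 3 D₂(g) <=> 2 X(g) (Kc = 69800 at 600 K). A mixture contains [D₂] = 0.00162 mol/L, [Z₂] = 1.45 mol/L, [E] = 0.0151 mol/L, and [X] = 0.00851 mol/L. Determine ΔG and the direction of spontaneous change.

Qc = [X]² / ([E]·[Z₂]²·[D₂]³) = (0.00851)² / ((0.0151)·(1.45)²·(0.00162)³) = 5.37×10⁵
ΔG = RT ln(Qc/Kc) = (8.314 J mol⁻¹ K⁻¹)(600 K) × ln(5.37×10⁵/69800)
   = (4.988 kJ/mol)(2.040) = 10.2 kJ/mol
ΔG > 0, so the forward reaction is non-spontaneous (proceeds in reverse).

ΔG = 10.2 kJ/mol; the forward reaction is non-spontaneous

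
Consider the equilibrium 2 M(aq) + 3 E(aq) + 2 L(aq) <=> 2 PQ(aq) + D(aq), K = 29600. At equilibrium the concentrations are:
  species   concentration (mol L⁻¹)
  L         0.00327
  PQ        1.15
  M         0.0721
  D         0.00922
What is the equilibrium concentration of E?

At equilibrium, K = [PQ]²·[D] / ([M]²·[E]³·[L]²) = 29600.
(1.15)²·(0.00922) / ((0.0721)²·([E])³·(0.00327)²) = 29600
[E]³ = 7.41 ⇒ [E] = 1.95 mol L⁻¹

[E] = 1.95 mol L⁻¹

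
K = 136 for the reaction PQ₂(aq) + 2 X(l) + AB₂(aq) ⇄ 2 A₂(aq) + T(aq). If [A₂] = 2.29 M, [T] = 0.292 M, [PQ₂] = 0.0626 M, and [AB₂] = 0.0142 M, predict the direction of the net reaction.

in the reverse direction

(X is a pure liquid — omitted from Q.)
Q = [A₂]²·[T] / ([PQ₂]·[AB₂]) = (2.29)²·(0.292) / ((0.0626)·(0.0142)) = 1720
Q = 1720 > K = 136, so the reverse reaction proceeds.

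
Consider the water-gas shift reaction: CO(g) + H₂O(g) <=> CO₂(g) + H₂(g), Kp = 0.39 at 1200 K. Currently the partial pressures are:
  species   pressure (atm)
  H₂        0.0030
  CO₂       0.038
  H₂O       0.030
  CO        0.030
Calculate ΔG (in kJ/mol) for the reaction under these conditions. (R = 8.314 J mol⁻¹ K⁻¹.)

Qp = P(CO₂)·P(H₂) / (P(CO)·P(H₂O)) = (0.038)·(0.0030) / ((0.030)·(0.030)) = 0.127
ΔG = RT ln(Qp/Kp) = (8.314 J mol⁻¹ K⁻¹)(1200 K) × ln(0.127/0.39)
   = (9.977 kJ/mol)(-1.122) = -11.2 kJ/mol
ΔG < 0, so the forward reaction is spontaneous (proceeds forward).

ΔG = -11.2 kJ/mol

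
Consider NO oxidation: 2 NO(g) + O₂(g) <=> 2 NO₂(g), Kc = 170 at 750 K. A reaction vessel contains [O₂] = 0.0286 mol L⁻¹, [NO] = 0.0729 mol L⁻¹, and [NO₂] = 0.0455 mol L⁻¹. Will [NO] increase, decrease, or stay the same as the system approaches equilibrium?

Qc = [NO₂]² / ([NO]²·[O₂]) = (0.0455)² / ((0.0729)²·(0.0286)) = 13.6
Qc = 13.6 < Kc = 170: net forward reaction.
NO is a reactant, so it decreases.

decrease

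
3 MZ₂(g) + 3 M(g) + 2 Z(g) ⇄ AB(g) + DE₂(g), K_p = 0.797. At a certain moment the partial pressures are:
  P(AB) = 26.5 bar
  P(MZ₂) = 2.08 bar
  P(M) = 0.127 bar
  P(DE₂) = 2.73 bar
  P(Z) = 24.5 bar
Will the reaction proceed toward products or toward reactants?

to the left

Q_p = P(AB)·P(DE₂) / (P(MZ₂)³·P(M)³·P(Z)²) = (26.5)·(2.73) / ((2.08)³·(0.127)³·(24.5)²) = 6.54
Q_p = 6.54 > K_p = 0.797, so the reverse reaction proceeds.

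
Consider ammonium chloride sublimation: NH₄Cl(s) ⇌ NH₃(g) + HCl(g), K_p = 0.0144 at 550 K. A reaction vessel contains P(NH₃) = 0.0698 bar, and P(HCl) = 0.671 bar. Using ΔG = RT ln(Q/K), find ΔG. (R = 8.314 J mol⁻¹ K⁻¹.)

(NH₄Cl is a pure solid — omitted from Q_p.)
Q_p = P(NH₃)·P(HCl) = (0.0698)·(0.671) = 0.0468
ΔG = RT ln(Q_p/K_p) = (8.314 J mol⁻¹ K⁻¹)(550 K) × ln(0.0468/0.0144)
   = (4.573 kJ/mol)(1.179) = 5.39 kJ/mol
ΔG > 0, so the forward reaction is non-spontaneous (proceeds in reverse).

ΔG = 5.39 kJ/mol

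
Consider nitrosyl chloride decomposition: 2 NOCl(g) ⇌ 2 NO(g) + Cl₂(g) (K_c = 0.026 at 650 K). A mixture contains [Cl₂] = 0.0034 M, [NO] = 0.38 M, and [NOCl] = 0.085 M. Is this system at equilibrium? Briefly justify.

no; Q > K, reaction proceeds in reverse

Q_c = [NO]²·[Cl₂] / [NOCl]² = (0.38)²·(0.0034) / (0.085)² = 0.068
Q_c = 0.068 > K_c = 0.026: net reverse reaction.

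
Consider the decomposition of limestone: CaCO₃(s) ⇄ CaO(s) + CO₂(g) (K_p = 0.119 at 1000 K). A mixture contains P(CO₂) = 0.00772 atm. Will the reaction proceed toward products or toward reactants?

(CaCO₃, CaO are pure solids — omitted from Q_p.)
Q_p = P(CO₂) = 0.00772
Q_p = 0.00772 < K_p = 0.119, so the forward reaction proceeds.

forward (toward products)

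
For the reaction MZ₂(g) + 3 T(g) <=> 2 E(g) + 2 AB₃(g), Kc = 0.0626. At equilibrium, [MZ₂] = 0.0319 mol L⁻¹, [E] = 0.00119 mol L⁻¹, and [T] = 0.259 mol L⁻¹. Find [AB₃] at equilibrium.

At equilibrium, Kc = [E]²·[AB₃]² / ([MZ₂]·[T]³) = 0.0626.
(0.00119)²·([AB₃])² / ((0.0319)·(0.259)³) = 0.0626
[AB₃]² = 24.5 ⇒ [AB₃] = 4.95 mol L⁻¹

[AB₃] = 4.95 mol L⁻¹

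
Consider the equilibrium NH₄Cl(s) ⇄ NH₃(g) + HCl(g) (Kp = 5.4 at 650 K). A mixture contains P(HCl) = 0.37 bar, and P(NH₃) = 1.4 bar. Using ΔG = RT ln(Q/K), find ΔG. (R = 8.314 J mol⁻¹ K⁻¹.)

(NH₄Cl is a pure solid — omitted from Qp.)
Qp = P(NH₃)·P(HCl) = (1.4)·(0.37) = 0.518
ΔG = RT ln(Qp/Kp) = (8.314 J mol⁻¹ K⁻¹)(650 K) × ln(0.518/5.4)
   = (5.404 kJ/mol)(-2.344) = -12.7 kJ/mol
ΔG < 0, so the forward reaction is spontaneous (proceeds forward).

ΔG = -12.7 kJ/mol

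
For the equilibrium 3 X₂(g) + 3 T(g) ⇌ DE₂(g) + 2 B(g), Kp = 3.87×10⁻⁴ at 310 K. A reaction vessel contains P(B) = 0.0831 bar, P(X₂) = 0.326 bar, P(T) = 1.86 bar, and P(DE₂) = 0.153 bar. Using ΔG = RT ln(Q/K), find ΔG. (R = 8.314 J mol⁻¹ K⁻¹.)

Qp = P(DE₂)·P(B)² / (P(X₂)³·P(T)³) = (0.153)·(0.0831)² / ((0.326)³·(1.86)³) = 0.00474
ΔG = RT ln(Qp/Kp) = (8.314 J mol⁻¹ K⁻¹)(310 K) × ln(0.00474/3.87×10⁻⁴)
   = (2.577 kJ/mol)(2.505) = 6.46 kJ/mol
ΔG > 0, so the forward reaction is non-spontaneous (proceeds in reverse).

ΔG = 6.46 kJ/mol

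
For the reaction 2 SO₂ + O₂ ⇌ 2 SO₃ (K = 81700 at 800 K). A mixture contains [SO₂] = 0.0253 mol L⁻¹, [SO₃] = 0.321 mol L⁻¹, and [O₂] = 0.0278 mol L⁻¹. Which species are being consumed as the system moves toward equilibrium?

Q = [SO₃]² / ([SO₂]²·[O₂]) = (0.321)² / ((0.0253)²·(0.0278)) = 5790
Q = 5790 < K = 81700: net forward reaction.

SO₂, O₂ (reactants)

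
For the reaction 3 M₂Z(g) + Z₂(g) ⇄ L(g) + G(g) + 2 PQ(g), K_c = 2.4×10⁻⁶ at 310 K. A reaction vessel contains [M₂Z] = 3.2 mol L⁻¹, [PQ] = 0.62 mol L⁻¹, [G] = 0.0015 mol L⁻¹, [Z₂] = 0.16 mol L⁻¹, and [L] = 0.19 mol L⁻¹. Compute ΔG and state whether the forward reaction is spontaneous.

ΔG = 5.58 kJ/mol; the forward reaction is non-spontaneous

Q_c = [L]·[G]·[PQ]² / ([M₂Z]³·[Z₂]) = (0.19)·(0.0015)·(0.62)² / ((3.2)³·(0.16)) = 2.09×10⁻⁵
ΔG = RT ln(Q_c/K_c) = (8.314 J mol⁻¹ K⁻¹)(310 K) × ln(2.09×10⁻⁵/2.4×10⁻⁶)
   = (2.577 kJ/mol)(2.164) = 5.58 kJ/mol
ΔG > 0, so the forward reaction is non-spontaneous (proceeds in reverse).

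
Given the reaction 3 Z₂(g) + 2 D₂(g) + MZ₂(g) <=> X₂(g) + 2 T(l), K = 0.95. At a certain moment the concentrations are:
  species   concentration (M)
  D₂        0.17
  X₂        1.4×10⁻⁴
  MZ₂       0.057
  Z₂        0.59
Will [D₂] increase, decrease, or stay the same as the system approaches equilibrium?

decrease

(T is a pure liquid — omitted from Q.)
Q = [X₂] / ([Z₂]³·[D₂]²·[MZ₂]) = (1.4×10⁻⁴) / ((0.59)³·(0.17)²·(0.057)) = 0.41
Q = 0.41 < K = 0.95: net forward reaction.
D₂ is a reactant, so it decreases.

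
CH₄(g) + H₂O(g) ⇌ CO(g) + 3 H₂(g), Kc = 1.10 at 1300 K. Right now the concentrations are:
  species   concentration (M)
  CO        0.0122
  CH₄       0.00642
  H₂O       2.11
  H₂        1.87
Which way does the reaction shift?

Qc = [CO]·[H₂]³ / ([CH₄]·[H₂O]) = (0.0122)·(1.87)³ / ((0.00642)·(2.11)) = 5.89
Qc = 5.89 > Kc = 1.10, so the reverse reaction proceeds.

reverse (toward reactants)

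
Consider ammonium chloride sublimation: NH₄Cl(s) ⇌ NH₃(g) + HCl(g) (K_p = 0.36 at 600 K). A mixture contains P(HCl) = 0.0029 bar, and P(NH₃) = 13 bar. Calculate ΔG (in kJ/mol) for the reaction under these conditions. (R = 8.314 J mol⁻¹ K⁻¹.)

ΔG = -11.3 kJ/mol

(NH₄Cl is a pure solid — omitted from Q_p.)
Q_p = P(NH₃)·P(HCl) = (13)·(0.0029) = 0.0377
ΔG = RT ln(Q_p/K_p) = (8.314 J mol⁻¹ K⁻¹)(600 K) × ln(0.0377/0.36)
   = (4.988 kJ/mol)(-2.256) = -11.3 kJ/mol
ΔG < 0, so the forward reaction is spontaneous (proceeds forward).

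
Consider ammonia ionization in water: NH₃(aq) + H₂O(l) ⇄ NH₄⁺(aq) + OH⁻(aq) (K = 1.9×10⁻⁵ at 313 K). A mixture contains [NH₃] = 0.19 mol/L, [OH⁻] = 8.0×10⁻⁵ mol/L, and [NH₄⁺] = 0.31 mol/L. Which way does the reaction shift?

reverse (toward reactants)

(H₂O is a pure liquid — omitted from Q.)
Q = [NH₄⁺]·[OH⁻] / [NH₃] = (0.31)·(8.0×10⁻⁵) / (0.19) = 1.3×10⁻⁴
Q = 1.3×10⁻⁴ > K = 1.9×10⁻⁵, so the reverse reaction proceeds.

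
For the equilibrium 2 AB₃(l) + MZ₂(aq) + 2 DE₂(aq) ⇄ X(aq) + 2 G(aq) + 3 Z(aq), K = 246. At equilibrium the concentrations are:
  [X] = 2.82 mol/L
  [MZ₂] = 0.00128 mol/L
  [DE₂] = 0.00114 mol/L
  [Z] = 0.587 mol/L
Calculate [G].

(AB₃ is a pure liquid — omitted from K.)
At equilibrium, K = [X]·[G]²·[Z]³ / ([MZ₂]·[DE₂]²) = 246.
(2.82)·([G])²·(0.587)³ / ((0.00128)·(0.00114)²) = 246
[G]² = 7.17×10⁻⁷ ⇒ [G] = 8.47×10⁻⁴ mol/L

[G] = 8.47×10⁻⁴ mol/L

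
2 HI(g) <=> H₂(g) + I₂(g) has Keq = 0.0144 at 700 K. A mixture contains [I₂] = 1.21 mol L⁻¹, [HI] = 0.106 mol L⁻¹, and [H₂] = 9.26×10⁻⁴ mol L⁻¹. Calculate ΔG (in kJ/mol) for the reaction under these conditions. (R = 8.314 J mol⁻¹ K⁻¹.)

Q = [H₂]·[I₂] / [HI]² = (9.26×10⁻⁴)·(1.21) / (0.106)² = 0.0997
ΔG = RT ln(Q/Keq) = (8.314 J mol⁻¹ K⁻¹)(700 K) × ln(0.0997/0.0144)
   = (5.820 kJ/mol)(1.935) = 11.3 kJ/mol
ΔG > 0, so the forward reaction is non-spontaneous (proceeds in reverse).

ΔG = 11.3 kJ/mol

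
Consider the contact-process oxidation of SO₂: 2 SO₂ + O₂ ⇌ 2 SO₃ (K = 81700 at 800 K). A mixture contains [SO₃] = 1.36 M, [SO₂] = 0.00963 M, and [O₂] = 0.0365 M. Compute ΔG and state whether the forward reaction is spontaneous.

Q = [SO₃]² / ([SO₂]²·[O₂]) = (1.36)² / ((0.00963)²·(0.0365)) = 5.46×10⁵
ΔG = RT ln(Q/K) = (8.314 J mol⁻¹ K⁻¹)(800 K) × ln(5.46×10⁵/81700)
   = (6.651 kJ/mol)(1.900) = 12.6 kJ/mol
ΔG > 0, so the forward reaction is non-spontaneous (proceeds in reverse).

ΔG = 12.6 kJ/mol; the forward reaction is non-spontaneous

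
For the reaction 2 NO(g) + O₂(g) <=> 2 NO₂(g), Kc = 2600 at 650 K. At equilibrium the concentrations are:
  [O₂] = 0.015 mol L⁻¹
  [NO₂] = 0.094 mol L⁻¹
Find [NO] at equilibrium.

[NO] = 0.015 mol L⁻¹

At equilibrium, Kc = [NO₂]² / ([NO]²·[O₂]) = 2600.
(0.094)² / (([NO])²·(0.015)) = 2600
[NO]² = 2.27×10⁻⁴ ⇒ [NO] = 0.015 mol L⁻¹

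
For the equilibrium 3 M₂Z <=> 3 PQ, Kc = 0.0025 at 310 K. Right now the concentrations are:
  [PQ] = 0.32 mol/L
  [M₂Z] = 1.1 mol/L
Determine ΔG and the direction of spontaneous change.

ΔG = 5.89 kJ/mol; the forward reaction is non-spontaneous

Qc = [PQ]³ / [M₂Z]³ = (0.32)³ / (1.1)³ = 0.0246
ΔG = RT ln(Qc/Kc) = (8.314 J mol⁻¹ K⁻¹)(310 K) × ln(0.0246/0.0025)
   = (2.577 kJ/mol)(2.286) = 5.89 kJ/mol
ΔG > 0, so the forward reaction is non-spontaneous (proceeds in reverse).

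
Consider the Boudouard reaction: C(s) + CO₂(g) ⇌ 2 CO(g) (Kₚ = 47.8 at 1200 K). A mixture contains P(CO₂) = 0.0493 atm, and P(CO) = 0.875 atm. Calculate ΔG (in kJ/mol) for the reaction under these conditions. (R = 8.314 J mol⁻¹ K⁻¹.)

ΔG = -11.2 kJ/mol

(C is a pure solid — omitted from Qₚ.)
Qₚ = P(CO)² / P(CO₂) = (0.875)² / (0.0493) = 15.5
ΔG = RT ln(Qₚ/Kₚ) = (8.314 J mol⁻¹ K⁻¹)(1200 K) × ln(15.5/47.8)
   = (9.977 kJ/mol)(-1.126) = -11.2 kJ/mol
ΔG < 0, so the forward reaction is spontaneous (proceeds forward).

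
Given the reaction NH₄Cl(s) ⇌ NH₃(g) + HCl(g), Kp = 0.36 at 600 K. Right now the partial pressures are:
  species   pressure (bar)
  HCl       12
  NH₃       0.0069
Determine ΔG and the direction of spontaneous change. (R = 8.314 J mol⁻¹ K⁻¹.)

(NH₄Cl is a pure solid — omitted from Qp.)
Qp = P(NH₃)·P(HCl) = (0.0069)·(12) = 0.0828
ΔG = RT ln(Qp/Kp) = (8.314 J mol⁻¹ K⁻¹)(600 K) × ln(0.0828/0.36)
   = (4.988 kJ/mol)(-1.470) = -7.33 kJ/mol
ΔG < 0, so the forward reaction is spontaneous (proceeds forward).

ΔG = -7.33 kJ/mol; the forward reaction is spontaneous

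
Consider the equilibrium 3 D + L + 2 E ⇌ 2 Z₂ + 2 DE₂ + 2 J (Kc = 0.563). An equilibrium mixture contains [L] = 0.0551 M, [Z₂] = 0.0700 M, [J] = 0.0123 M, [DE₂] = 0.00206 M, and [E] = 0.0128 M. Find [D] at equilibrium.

At equilibrium, Kc = [Z₂]²·[DE₂]²·[J]² / ([D]³·[L]·[E]²) = 0.563.
(0.0700)²·(0.00206)²·(0.0123)² / (([D])³·(0.0551)·(0.0128)²) = 0.563
[D]³ = 6.19×10⁻⁷ ⇒ [D] = 0.00852 M

[D] = 0.00852 M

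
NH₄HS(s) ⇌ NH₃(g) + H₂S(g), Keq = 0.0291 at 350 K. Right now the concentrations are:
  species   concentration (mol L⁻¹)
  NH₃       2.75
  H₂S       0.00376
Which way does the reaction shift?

toward products

(NH₄HS is a pure solid — omitted from Q.)
Q = [NH₃]·[H₂S] = (2.75)·(0.00376) = 0.0103
Q = 0.0103 < Keq = 0.0291, so the forward reaction proceeds.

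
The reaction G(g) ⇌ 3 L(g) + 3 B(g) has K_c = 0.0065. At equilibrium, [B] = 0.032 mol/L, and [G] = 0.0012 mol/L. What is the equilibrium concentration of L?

At equilibrium, K_c = [L]³·[B]³ / [G] = 0.0065.
([L])³·(0.032)³ / (0.0012) = 0.0065
[L]³ = 0.238 ⇒ [L] = 0.62 mol/L

[L] = 0.62 mol/L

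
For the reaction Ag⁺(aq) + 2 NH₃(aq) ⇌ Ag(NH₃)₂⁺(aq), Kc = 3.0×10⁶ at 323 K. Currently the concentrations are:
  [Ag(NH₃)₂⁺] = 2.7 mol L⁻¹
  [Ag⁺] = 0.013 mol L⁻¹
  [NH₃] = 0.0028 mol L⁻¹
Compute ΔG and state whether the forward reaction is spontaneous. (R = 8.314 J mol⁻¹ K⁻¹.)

ΔG = 5.85 kJ/mol; the forward reaction is non-spontaneous

Qc = [Ag(NH₃)₂⁺] / ([Ag⁺]·[NH₃]²) = (2.7) / ((0.013)·(0.0028)²) = 2.65×10⁷
ΔG = RT ln(Qc/Kc) = (8.314 J mol⁻¹ K⁻¹)(323 K) × ln(2.65×10⁷/3.0×10⁶)
   = (2.685 kJ/mol)(2.179) = 5.85 kJ/mol
ΔG > 0, so the forward reaction is non-spontaneous (proceeds in reverse).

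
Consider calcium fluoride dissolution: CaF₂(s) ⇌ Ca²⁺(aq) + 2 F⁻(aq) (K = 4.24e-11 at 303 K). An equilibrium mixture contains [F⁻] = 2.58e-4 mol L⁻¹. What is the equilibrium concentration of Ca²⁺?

(CaF₂ is a pure solid — omitted from K.)
At equilibrium, K = [Ca²⁺]·[F⁻]² = 4.24e-11.
([Ca²⁺])·(2.58e-4)² = 4.24e-11
[Ca²⁺] = 6.37e-4 mol L⁻¹

[Ca²⁺] = 6.37e-4 mol L⁻¹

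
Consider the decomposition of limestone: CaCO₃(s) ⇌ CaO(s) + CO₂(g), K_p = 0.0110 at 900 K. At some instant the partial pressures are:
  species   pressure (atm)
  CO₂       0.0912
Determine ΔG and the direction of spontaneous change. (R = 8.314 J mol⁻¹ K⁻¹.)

(CaCO₃, CaO are pure solids — omitted from Q_p.)
Q_p = P(CO₂) = 0.0912
ΔG = RT ln(Q_p/K_p) = (8.314 J mol⁻¹ K⁻¹)(900 K) × ln(0.0912/0.0110)
   = (7.483 kJ/mol)(2.115) = 15.8 kJ/mol
ΔG > 0, so the forward reaction is non-spontaneous (proceeds in reverse).

ΔG = 15.8 kJ/mol; the forward reaction is non-spontaneous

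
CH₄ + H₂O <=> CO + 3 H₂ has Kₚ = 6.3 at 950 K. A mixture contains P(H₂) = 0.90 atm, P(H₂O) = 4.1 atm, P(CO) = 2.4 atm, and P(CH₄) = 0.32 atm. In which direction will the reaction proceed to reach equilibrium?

Qₚ = P(CO)·P(H₂)³ / (P(CH₄)·P(H₂O)) = (2.4)·(0.90)³ / ((0.32)·(4.1)) = 1.3
Qₚ = 1.3 < Kₚ = 6.3, so the forward reaction proceeds.

to the right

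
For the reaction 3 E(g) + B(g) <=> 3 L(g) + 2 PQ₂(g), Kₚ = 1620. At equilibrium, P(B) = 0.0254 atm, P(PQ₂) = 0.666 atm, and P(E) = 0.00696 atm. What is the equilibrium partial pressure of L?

At equilibrium, Kₚ = P(L)³·P(PQ₂)² / (P(E)³·P(B)) = 1620.
(P(L))³·(0.666)² / ((0.00696)³·(0.0254)) = 1620
P(L)³ = 3.13×10⁻⁵ ⇒ P(L) = 0.0315 atm

P(L) = 0.0315 atm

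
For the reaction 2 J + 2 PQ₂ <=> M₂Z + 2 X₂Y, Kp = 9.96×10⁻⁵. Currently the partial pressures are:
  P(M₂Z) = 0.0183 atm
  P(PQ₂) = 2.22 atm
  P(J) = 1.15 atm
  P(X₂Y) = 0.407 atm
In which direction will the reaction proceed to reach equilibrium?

Qp = P(M₂Z)·P(X₂Y)² / (P(J)²·P(PQ₂)²) = (0.0183)·(0.407)² / ((1.15)²·(2.22)²) = 4.65×10⁻⁴
Qp = 4.65×10⁻⁴ > Kp = 9.96×10⁻⁵, so the reverse reaction proceeds.

to the left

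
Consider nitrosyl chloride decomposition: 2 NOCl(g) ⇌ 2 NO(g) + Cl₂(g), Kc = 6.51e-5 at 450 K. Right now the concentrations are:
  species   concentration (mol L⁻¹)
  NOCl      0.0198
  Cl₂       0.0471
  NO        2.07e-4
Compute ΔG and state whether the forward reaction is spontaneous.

Qc = [NO]²·[Cl₂] / [NOCl]² = (2.07e-4)²·(0.0471) / (0.0198)² = 5.15e-6
ΔG = RT ln(Qc/Kc) = (8.314 J mol⁻¹ K⁻¹)(450 K) × ln(5.15e-6/6.51e-5)
   = (3.741 kJ/mol)(-2.537) = -9.49 kJ/mol
ΔG < 0, so the forward reaction is spontaneous (proceeds forward).

ΔG = -9.49 kJ/mol; the forward reaction is spontaneous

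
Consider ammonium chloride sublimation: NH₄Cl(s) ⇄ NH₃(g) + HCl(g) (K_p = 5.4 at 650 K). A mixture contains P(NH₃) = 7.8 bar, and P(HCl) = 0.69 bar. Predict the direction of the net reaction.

no net change (already at equilibrium)

(NH₄Cl is a pure solid — omitted from Q_p.)
Q_p = P(NH₃)·P(HCl) = (7.8)·(0.69) = 5.4
Q_p = 5.4 = K_p, so the system is already at equilibrium.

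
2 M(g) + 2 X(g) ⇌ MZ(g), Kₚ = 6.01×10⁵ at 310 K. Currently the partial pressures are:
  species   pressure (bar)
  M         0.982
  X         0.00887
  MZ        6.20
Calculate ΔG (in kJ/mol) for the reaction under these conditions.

ΔG = -5.14 kJ/mol

Qₚ = P(MZ) / (P(M)²·P(X)²) = (6.20) / ((0.982)²·(0.00887)²) = 81700
ΔG = RT ln(Qₚ/Kₚ) = (8.314 J mol⁻¹ K⁻¹)(310 K) × ln(81700/6.01×10⁵)
   = (2.577 kJ/mol)(-1.996) = -5.14 kJ/mol
ΔG < 0, so the forward reaction is spontaneous (proceeds forward).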